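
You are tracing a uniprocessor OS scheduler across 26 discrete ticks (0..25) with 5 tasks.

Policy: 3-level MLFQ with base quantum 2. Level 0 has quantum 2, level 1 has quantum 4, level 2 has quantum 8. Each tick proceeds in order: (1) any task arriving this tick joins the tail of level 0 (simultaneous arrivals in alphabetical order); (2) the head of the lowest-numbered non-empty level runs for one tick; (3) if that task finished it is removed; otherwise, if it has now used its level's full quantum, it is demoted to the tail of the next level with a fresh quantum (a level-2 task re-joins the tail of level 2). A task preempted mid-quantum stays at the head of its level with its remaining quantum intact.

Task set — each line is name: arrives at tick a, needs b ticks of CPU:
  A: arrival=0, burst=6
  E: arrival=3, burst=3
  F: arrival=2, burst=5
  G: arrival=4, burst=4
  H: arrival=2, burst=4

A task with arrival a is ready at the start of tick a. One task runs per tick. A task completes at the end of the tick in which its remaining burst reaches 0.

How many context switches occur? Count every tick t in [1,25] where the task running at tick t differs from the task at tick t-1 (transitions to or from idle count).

t=0: L0/L1/L2 = A/-/- → run A
t=1: L0/L1/L2 = A/-/- → run A
t=2: L0/L1/L2 = FH/A/- → run F
t=3: L0/L1/L2 = FHE/A/- → run F
t=4: L0/L1/L2 = HEG/AF/- → run H
t=5: L0/L1/L2 = HEG/AF/- → run H
t=6: L0/L1/L2 = EG/AFH/- → run E
t=7: L0/L1/L2 = EG/AFH/- → run E
t=8: L0/L1/L2 = G/AFHE/- → run G
t=9: L0/L1/L2 = G/AFHE/- → run G
t=10: L0/L1/L2 = -/AFHEG/- → run A
t=11: L0/L1/L2 = -/AFHEG/- → run A
t=12: L0/L1/L2 = -/AFHEG/- → run A
t=13: L0/L1/L2 = -/AFHEG/- → run A
t=14: L0/L1/L2 = -/FHEG/- → run F
t=15: L0/L1/L2 = -/FHEG/- → run F
t=16: L0/L1/L2 = -/FHEG/- → run F
t=17: L0/L1/L2 = -/HEG/- → run H
t=18: L0/L1/L2 = -/HEG/- → run H
t=19: L0/L1/L2 = -/EG/- → run E
t=20: L0/L1/L2 = -/G/- → run G
t=21: L0/L1/L2 = -/G/- → run G
t=22: (idle)
t=23: (idle)
t=24: (idle)
t=25: (idle)

context switches = 10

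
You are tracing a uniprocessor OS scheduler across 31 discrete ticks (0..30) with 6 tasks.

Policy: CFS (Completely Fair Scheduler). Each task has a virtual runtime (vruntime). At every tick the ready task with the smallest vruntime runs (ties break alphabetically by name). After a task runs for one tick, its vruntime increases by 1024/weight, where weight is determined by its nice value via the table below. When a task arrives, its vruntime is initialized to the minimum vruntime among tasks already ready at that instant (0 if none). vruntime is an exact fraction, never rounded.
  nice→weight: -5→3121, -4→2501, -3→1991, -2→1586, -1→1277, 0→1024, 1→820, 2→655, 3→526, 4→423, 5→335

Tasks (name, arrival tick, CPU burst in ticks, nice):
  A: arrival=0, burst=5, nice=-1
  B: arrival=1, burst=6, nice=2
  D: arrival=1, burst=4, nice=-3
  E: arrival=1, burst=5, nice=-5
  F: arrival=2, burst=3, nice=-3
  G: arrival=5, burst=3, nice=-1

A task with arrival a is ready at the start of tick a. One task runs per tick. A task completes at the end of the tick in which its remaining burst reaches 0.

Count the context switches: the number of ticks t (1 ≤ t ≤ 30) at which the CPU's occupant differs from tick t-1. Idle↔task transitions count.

context switches = 22

t=0: vr[A=0] → run A
t=1: vr[A=1024/1277 B=1024/1277 D=1024/1277 E=1024/1277] → run A
t=2: vr[A=2048/1277 B=1024/1277 D=1024/1277 E=1024/1277 F=1024/1277] → run B
t=3: vr[A=2048/1277 B=1978368/836435 D=1024/1277 E=1024/1277 F=1024/1277] → run D
t=4: vr[A=2048/1277 B=1978368/836435 D=3346432/2542507 E=1024/1277 F=1024/1277] → run E
t=5: vr[A=2048/1277 B=1978368/836435 D=3346432/2542507 E=4503552/3985517 F=1024/1277 G=1024/1277] → run F
t=6: vr[A=2048/1277 B=1978368/836435 D=3346432/2542507 E=4503552/3985517 F=3346432/2542507 G=1024/1277] → run G
t=7: vr[A=2048/1277 B=1978368/836435 D=3346432/2542507 E=4503552/3985517 F=3346432/2542507 G=2048/1277] → run E
t=8: vr[A=2048/1277 B=1978368/836435 D=3346432/2542507 E=5811200/3985517 F=3346432/2542507 G=2048/1277] → run D
t=9: vr[A=2048/1277 B=1978368/836435 D=4654080/2542507 E=5811200/3985517 F=3346432/2542507 G=2048/1277] → run F
t=10: vr[A=2048/1277 B=1978368/836435 D=4654080/2542507 E=5811200/3985517 F=4654080/2542507 G=2048/1277] → run E
t=11: vr[A=2048/1277 B=1978368/836435 D=4654080/2542507 E=7118848/3985517 F=4654080/2542507 G=2048/1277] → run A
t=12: vr[A=3072/1277 B=1978368/836435 D=4654080/2542507 E=7118848/3985517 F=4654080/2542507 G=2048/1277] → run G
t=13: vr[A=3072/1277 B=1978368/836435 D=4654080/2542507 E=7118848/3985517 F=4654080/2542507 G=3072/1277] → run E
t=14: vr[A=3072/1277 B=1978368/836435 D=4654080/2542507 E=8426496/3985517 F=4654080/2542507 G=3072/1277] → run D
t=15: vr[A=3072/1277 B=1978368/836435 D=5961728/2542507 E=8426496/3985517 F=4654080/2542507 G=3072/1277] → run F
t=16: vr[A=3072/1277 B=1978368/836435 D=5961728/2542507 E=8426496/3985517 G=3072/1277] → run E
t=17: vr[A=3072/1277 B=1978368/836435 D=5961728/2542507 G=3072/1277] → run D
t=18: vr[A=3072/1277 B=1978368/836435 G=3072/1277] → run B
t=19: vr[A=3072/1277 B=3286016/836435 G=3072/1277] → run A
t=20: vr[A=4096/1277 B=3286016/836435 G=3072/1277] → run G
t=21: vr[A=4096/1277 B=3286016/836435] → run A
t=22: vr[B=3286016/836435] → run B
t=23: vr[B=4593664/836435] → run B
t=24: vr[B=5901312/836435] → run B
t=25: vr[B=1441792/167287] → run B
t=26: (idle)
t=27: (idle)
t=28: (idle)
t=29: (idle)
t=30: (idle)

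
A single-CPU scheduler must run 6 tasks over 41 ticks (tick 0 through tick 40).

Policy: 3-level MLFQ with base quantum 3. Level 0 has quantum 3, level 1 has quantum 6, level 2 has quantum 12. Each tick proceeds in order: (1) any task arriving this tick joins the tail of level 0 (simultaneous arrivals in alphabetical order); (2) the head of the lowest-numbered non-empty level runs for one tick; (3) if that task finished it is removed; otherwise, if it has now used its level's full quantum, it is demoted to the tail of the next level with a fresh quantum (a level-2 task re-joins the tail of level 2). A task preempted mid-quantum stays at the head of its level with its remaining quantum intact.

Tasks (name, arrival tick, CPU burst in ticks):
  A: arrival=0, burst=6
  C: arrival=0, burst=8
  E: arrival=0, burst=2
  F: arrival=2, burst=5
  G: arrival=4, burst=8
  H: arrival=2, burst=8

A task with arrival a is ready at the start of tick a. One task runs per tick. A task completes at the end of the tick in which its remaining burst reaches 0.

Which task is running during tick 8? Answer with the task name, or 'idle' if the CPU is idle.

running at tick 8 = F

t=0: L0/L1/L2 = ACE/-/- → run A
t=1: L0/L1/L2 = ACE/-/- → run A
t=2: L0/L1/L2 = ACEFH/-/- → run A
t=3: L0/L1/L2 = CEFH/A/- → run C
t=4: L0/L1/L2 = CEFHG/A/- → run C
t=5: L0/L1/L2 = CEFHG/A/- → run C
t=6: L0/L1/L2 = EFHG/AC/- → run E
t=7: L0/L1/L2 = EFHG/AC/- → run E
t=8: L0/L1/L2 = FHG/AC/- → run F
t=9: L0/L1/L2 = FHG/AC/- → run F
t=10: L0/L1/L2 = FHG/AC/- → run F
t=11: L0/L1/L2 = HG/ACF/- → run H
t=12: L0/L1/L2 = HG/ACF/- → run H
t=13: L0/L1/L2 = HG/ACF/- → run H
t=14: L0/L1/L2 = G/ACFH/- → run G
t=15: L0/L1/L2 = G/ACFH/- → run G
t=16: L0/L1/L2 = G/ACFH/- → run G
t=17: L0/L1/L2 = -/ACFHG/- → run A
t=18: L0/L1/L2 = -/ACFHG/- → run A
t=19: L0/L1/L2 = -/ACFHG/- → run A
t=20: L0/L1/L2 = -/CFHG/- → run C
t=21: L0/L1/L2 = -/CFHG/- → run C
t=22: L0/L1/L2 = -/CFHG/- → run C
t=23: L0/L1/L2 = -/CFHG/- → run C
t=24: L0/L1/L2 = -/CFHG/- → run C
t=25: L0/L1/L2 = -/FHG/- → run F
t=26: L0/L1/L2 = -/FHG/- → run F
t=27: L0/L1/L2 = -/HG/- → run H
t=28: L0/L1/L2 = -/HG/- → run H
t=29: L0/L1/L2 = -/HG/- → run H
t=30: L0/L1/L2 = -/HG/- → run H
t=31: L0/L1/L2 = -/HG/- → run H
t=32: L0/L1/L2 = -/G/- → run G
t=33: L0/L1/L2 = -/G/- → run G
t=34: L0/L1/L2 = -/G/- → run G
t=35: L0/L1/L2 = -/G/- → run G
t=36: L0/L1/L2 = -/G/- → run G
t=37: (idle)
t=38: (idle)
t=39: (idle)
t=40: (idle)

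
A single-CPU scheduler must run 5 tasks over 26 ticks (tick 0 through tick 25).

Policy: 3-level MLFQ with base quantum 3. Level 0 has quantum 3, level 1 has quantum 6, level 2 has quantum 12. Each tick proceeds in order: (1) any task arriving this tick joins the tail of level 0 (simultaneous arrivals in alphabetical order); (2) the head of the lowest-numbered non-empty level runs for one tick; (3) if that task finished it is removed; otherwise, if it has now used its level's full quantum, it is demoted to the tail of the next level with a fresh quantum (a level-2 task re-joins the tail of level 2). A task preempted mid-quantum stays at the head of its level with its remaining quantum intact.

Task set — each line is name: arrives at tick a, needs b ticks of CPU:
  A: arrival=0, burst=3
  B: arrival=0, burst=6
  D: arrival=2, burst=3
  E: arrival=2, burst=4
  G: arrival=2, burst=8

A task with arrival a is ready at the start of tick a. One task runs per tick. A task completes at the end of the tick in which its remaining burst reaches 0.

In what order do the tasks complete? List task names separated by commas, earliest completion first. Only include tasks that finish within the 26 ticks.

t=0: L0/L1/L2 = AB/-/- → run A
t=1: L0/L1/L2 = AB/-/- → run A
t=2: L0/L1/L2 = ABDEG/-/- → run A
t=3: L0/L1/L2 = BDEG/-/- → run B
t=4: L0/L1/L2 = BDEG/-/- → run B
t=5: L0/L1/L2 = BDEG/-/- → run B
t=6: L0/L1/L2 = DEG/B/- → run D
t=7: L0/L1/L2 = DEG/B/- → run D
t=8: L0/L1/L2 = DEG/B/- → run D
t=9: L0/L1/L2 = EG/B/- → run E
t=10: L0/L1/L2 = EG/B/- → run E
t=11: L0/L1/L2 = EG/B/- → run E
t=12: L0/L1/L2 = G/BE/- → run G
t=13: L0/L1/L2 = G/BE/- → run G
t=14: L0/L1/L2 = G/BE/- → run G
t=15: L0/L1/L2 = -/BEG/- → run B
t=16: L0/L1/L2 = -/BEG/- → run B
t=17: L0/L1/L2 = -/BEG/- → run B
t=18: L0/L1/L2 = -/EG/- → run E
t=19: L0/L1/L2 = -/G/- → run G
t=20: L0/L1/L2 = -/G/- → run G
t=21: L0/L1/L2 = -/G/- → run G
t=22: L0/L1/L2 = -/G/- → run G
t=23: L0/L1/L2 = -/G/- → run G
t=24: (idle)
t=25: (idle)

completion order = A, D, B, E, G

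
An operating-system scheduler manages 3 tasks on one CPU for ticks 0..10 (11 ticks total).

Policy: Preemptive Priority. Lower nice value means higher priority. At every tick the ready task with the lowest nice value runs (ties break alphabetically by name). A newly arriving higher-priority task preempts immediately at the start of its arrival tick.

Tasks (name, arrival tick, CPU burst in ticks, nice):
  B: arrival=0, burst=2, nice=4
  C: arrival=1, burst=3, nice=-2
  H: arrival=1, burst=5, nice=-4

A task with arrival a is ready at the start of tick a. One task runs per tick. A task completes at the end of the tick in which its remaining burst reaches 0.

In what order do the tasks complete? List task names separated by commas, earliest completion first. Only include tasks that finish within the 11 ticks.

t=0: ready={B} → run B
t=1: ready={B,C,H} → run H
t=2: ready={B,C,H} → run H
t=3: ready={B,C,H} → run H
t=4: ready={B,C,H} → run H
t=5: ready={B,C,H} → run H
t=6: ready={B,C} → run C
t=7: ready={B,C} → run C
t=8: ready={B,C} → run C
t=9: ready={B} → run B
t=10: (idle)

completion order = H, C, B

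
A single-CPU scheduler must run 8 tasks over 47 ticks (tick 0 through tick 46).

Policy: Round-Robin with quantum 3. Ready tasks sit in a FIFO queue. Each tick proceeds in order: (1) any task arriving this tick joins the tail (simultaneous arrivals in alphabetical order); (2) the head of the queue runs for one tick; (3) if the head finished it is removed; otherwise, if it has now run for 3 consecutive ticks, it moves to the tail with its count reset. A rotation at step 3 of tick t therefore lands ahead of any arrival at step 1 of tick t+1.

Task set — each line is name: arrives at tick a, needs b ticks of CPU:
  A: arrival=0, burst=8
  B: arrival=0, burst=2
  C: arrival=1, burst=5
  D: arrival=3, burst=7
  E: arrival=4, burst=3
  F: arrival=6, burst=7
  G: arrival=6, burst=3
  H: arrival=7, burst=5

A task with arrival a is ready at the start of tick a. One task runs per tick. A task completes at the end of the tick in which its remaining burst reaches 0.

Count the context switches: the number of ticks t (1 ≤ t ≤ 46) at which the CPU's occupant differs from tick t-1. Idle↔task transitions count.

t=0: queue=[A,B] q_used=0 → run A
t=1: queue=[A,B,C] q_used=1 → run A
t=2: queue=[A,B,C] q_used=2 → run A
t=3: queue=[B,C,A,D] q_used=0 → run B
t=4: queue=[B,C,A,D,E] q_used=1 → run B
t=5: queue=[C,A,D,E] q_used=0 → run C
t=6: queue=[C,A,D,E,F,G] q_used=1 → run C
t=7: queue=[C,A,D,E,F,G,H] q_used=2 → run C
t=8: queue=[A,D,E,F,G,H,C] q_used=0 → run A
t=9: queue=[A,D,E,F,G,H,C] q_used=1 → run A
t=10: queue=[A,D,E,F,G,H,C] q_used=2 → run A
t=11: queue=[D,E,F,G,H,C,A] q_used=0 → run D
t=12: queue=[D,E,F,G,H,C,A] q_used=1 → run D
t=13: queue=[D,E,F,G,H,C,A] q_used=2 → run D
t=14: queue=[E,F,G,H,C,A,D] q_used=0 → run E
t=15: queue=[E,F,G,H,C,A,D] q_used=1 → run E
t=16: queue=[E,F,G,H,C,A,D] q_used=2 → run E
t=17: queue=[F,G,H,C,A,D] q_used=0 → run F
t=18: queue=[F,G,H,C,A,D] q_used=1 → run F
t=19: queue=[F,G,H,C,A,D] q_used=2 → run F
t=20: queue=[G,H,C,A,D,F] q_used=0 → run G
t=21: queue=[G,H,C,A,D,F] q_used=1 → run G
t=22: queue=[G,H,C,A,D,F] q_used=2 → run G
t=23: queue=[H,C,A,D,F] q_used=0 → run H
t=24: queue=[H,C,A,D,F] q_used=1 → run H
t=25: queue=[H,C,A,D,F] q_used=2 → run H
t=26: queue=[C,A,D,F,H] q_used=0 → run C
t=27: queue=[C,A,D,F,H] q_used=1 → run C
t=28: queue=[A,D,F,H] q_used=0 → run A
t=29: queue=[A,D,F,H] q_used=1 → run A
t=30: queue=[D,F,H] q_used=0 → run D
t=31: queue=[D,F,H] q_used=1 → run D
t=32: queue=[D,F,H] q_used=2 → run D
t=33: queue=[F,H,D] q_used=0 → run F
t=34: queue=[F,H,D] q_used=1 → run F
t=35: queue=[F,H,D] q_used=2 → run F
t=36: queue=[H,D,F] q_used=0 → run H
t=37: queue=[H,D,F] q_used=1 → run H
t=38: queue=[D,F] q_used=0 → run D
t=39: queue=[F] q_used=0 → run F
t=40: (idle)
t=41: (idle)
t=42: (idle)
t=43: (idle)
t=44: (idle)
t=45: (idle)
t=46: (idle)

context switches = 16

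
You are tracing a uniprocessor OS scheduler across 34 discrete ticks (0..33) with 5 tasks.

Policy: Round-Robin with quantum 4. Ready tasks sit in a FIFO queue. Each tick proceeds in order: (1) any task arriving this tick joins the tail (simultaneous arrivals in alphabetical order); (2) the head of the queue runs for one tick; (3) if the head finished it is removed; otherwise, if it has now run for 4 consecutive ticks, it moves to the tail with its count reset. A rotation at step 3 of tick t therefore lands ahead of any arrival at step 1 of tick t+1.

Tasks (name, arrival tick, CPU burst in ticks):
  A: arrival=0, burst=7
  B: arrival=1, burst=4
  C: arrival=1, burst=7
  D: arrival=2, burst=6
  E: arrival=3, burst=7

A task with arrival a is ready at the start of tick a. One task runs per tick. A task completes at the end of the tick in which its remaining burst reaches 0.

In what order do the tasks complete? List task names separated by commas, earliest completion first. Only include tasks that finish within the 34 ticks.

completion order = B, A, C, D, E

t=0: queue=[A] q_used=0 → run A
t=1: queue=[A,B,C] q_used=1 → run A
t=2: queue=[A,B,C,D] q_used=2 → run A
t=3: queue=[A,B,C,D,E] q_used=3 → run A
t=4: queue=[B,C,D,E,A] q_used=0 → run B
t=5: queue=[B,C,D,E,A] q_used=1 → run B
t=6: queue=[B,C,D,E,A] q_used=2 → run B
t=7: queue=[B,C,D,E,A] q_used=3 → run B
t=8: queue=[C,D,E,A] q_used=0 → run C
t=9: queue=[C,D,E,A] q_used=1 → run C
t=10: queue=[C,D,E,A] q_used=2 → run C
t=11: queue=[C,D,E,A] q_used=3 → run C
t=12: queue=[D,E,A,C] q_used=0 → run D
t=13: queue=[D,E,A,C] q_used=1 → run D
t=14: queue=[D,E,A,C] q_used=2 → run D
t=15: queue=[D,E,A,C] q_used=3 → run D
t=16: queue=[E,A,C,D] q_used=0 → run E
t=17: queue=[E,A,C,D] q_used=1 → run E
t=18: queue=[E,A,C,D] q_used=2 → run E
t=19: queue=[E,A,C,D] q_used=3 → run E
t=20: queue=[A,C,D,E] q_used=0 → run A
t=21: queue=[A,C,D,E] q_used=1 → run A
t=22: queue=[A,C,D,E] q_used=2 → run A
t=23: queue=[C,D,E] q_used=0 → run C
t=24: queue=[C,D,E] q_used=1 → run C
t=25: queue=[C,D,E] q_used=2 → run C
t=26: queue=[D,E] q_used=0 → run D
t=27: queue=[D,E] q_used=1 → run D
t=28: queue=[E] q_used=0 → run E
t=29: queue=[E] q_used=1 → run E
t=30: queue=[E] q_used=2 → run E
t=31: (idle)
t=32: (idle)
t=33: (idle)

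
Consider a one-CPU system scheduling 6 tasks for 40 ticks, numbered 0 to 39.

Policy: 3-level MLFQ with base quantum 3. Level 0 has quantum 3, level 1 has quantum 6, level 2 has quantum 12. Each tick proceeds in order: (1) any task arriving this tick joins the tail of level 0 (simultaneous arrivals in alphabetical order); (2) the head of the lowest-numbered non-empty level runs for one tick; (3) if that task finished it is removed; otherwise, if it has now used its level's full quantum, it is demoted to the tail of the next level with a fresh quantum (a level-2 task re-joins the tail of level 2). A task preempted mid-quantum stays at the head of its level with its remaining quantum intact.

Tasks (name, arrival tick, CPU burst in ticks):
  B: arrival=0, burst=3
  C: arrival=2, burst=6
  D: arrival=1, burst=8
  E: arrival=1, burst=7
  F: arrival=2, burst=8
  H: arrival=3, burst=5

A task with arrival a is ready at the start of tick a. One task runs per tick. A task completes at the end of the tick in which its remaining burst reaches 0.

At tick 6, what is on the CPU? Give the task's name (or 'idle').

t=0: L0/L1/L2 = B/-/- → run B
t=1: L0/L1/L2 = BDE/-/- → run B
t=2: L0/L1/L2 = BDECF/-/- → run B
t=3: L0/L1/L2 = DECFH/-/- → run D
t=4: L0/L1/L2 = DECFH/-/- → run D
t=5: L0/L1/L2 = DECFH/-/- → run D
t=6: L0/L1/L2 = ECFH/D/- → run E
t=7: L0/L1/L2 = ECFH/D/- → run E
t=8: L0/L1/L2 = ECFH/D/- → run E
t=9: L0/L1/L2 = CFH/DE/- → run C
t=10: L0/L1/L2 = CFH/DE/- → run C
t=11: L0/L1/L2 = CFH/DE/- → run C
t=12: L0/L1/L2 = FH/DEC/- → run F
t=13: L0/L1/L2 = FH/DEC/- → run F
t=14: L0/L1/L2 = FH/DEC/- → run F
t=15: L0/L1/L2 = H/DECF/- → run H
t=16: L0/L1/L2 = H/DECF/- → run H
t=17: L0/L1/L2 = H/DECF/- → run H
t=18: L0/L1/L2 = -/DECFH/- → run D
t=19: L0/L1/L2 = -/DECFH/- → run D
t=20: L0/L1/L2 = -/DECFH/- → run D
t=21: L0/L1/L2 = -/DECFH/- → run D
t=22: L0/L1/L2 = -/DECFH/- → run D
t=23: L0/L1/L2 = -/ECFH/- → run E
t=24: L0/L1/L2 = -/ECFH/- → run E
t=25: L0/L1/L2 = -/ECFH/- → run E
t=26: L0/L1/L2 = -/ECFH/- → run E
t=27: L0/L1/L2 = -/CFH/- → run C
t=28: L0/L1/L2 = -/CFH/- → run C
t=29: L0/L1/L2 = -/CFH/- → run C
t=30: L0/L1/L2 = -/FH/- → run F
t=31: L0/L1/L2 = -/FH/- → run F
t=32: L0/L1/L2 = -/FH/- → run F
t=33: L0/L1/L2 = -/FH/- → run F
t=34: L0/L1/L2 = -/FH/- → run F
t=35: L0/L1/L2 = -/H/- → run H
t=36: L0/L1/L2 = -/H/- → run H
t=37: (idle)
t=38: (idle)
t=39: (idle)

running at tick 6 = E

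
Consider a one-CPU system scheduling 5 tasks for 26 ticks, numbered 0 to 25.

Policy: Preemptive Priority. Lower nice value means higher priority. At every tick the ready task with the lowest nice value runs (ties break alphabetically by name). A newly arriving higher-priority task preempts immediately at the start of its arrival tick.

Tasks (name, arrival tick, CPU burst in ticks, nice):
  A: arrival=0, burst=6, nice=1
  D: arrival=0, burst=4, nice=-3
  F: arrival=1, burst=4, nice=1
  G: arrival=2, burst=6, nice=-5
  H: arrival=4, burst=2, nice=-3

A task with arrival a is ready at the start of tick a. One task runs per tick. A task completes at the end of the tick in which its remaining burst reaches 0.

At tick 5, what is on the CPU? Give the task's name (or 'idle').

t=0: ready={A,D} → run D
t=1: ready={A,D,F} → run D
t=2: ready={A,D,F,G} → run G
t=3: ready={A,D,F,G} → run G
t=4: ready={A,D,F,G,H} → run G
t=5: ready={A,D,F,G,H} → run G
t=6: ready={A,D,F,G,H} → run G
t=7: ready={A,D,F,G,H} → run G
t=8: ready={A,D,F,H} → run D
t=9: ready={A,D,F,H} → run D
t=10: ready={A,F,H} → run H
t=11: ready={A,F,H} → run H
t=12: ready={A,F} → run A
t=13: ready={A,F} → run A
t=14: ready={A,F} → run A
t=15: ready={A,F} → run A
t=16: ready={A,F} → run A
t=17: ready={A,F} → run A
t=18: ready={F} → run F
t=19: ready={F} → run F
t=20: ready={F} → run F
t=21: ready={F} → run F
t=22: (idle)
t=23: (idle)
t=24: (idle)
t=25: (idle)

running at tick 5 = G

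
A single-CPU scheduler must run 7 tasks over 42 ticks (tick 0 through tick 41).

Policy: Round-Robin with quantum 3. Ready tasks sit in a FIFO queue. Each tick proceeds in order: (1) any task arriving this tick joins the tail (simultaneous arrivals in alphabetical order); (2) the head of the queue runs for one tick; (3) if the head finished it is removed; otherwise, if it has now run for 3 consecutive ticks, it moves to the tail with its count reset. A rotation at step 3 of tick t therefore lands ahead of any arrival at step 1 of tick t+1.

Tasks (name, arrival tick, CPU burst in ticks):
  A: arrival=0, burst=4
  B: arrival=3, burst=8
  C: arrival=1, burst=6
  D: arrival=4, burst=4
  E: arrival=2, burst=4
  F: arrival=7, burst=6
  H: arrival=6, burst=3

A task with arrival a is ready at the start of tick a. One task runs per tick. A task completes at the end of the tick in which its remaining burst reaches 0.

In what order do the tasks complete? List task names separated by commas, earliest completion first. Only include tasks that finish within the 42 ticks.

completion order = A, C, H, E, D, F, B

t=0: queue=[A] q_used=0 → run A
t=1: queue=[A,C] q_used=1 → run A
t=2: queue=[A,C,E] q_used=2 → run A
t=3: queue=[C,E,A,B] q_used=0 → run C
t=4: queue=[C,E,A,B,D] q_used=1 → run C
t=5: queue=[C,E,A,B,D] q_used=2 → run C
t=6: queue=[E,A,B,D,C,H] q_used=0 → run E
t=7: queue=[E,A,B,D,C,H,F] q_used=1 → run E
t=8: queue=[E,A,B,D,C,H,F] q_used=2 → run E
t=9: queue=[A,B,D,C,H,F,E] q_used=0 → run A
t=10: queue=[B,D,C,H,F,E] q_used=0 → run B
t=11: queue=[B,D,C,H,F,E] q_used=1 → run B
t=12: queue=[B,D,C,H,F,E] q_used=2 → run B
t=13: queue=[D,C,H,F,E,B] q_used=0 → run D
t=14: queue=[D,C,H,F,E,B] q_used=1 → run D
t=15: queue=[D,C,H,F,E,B] q_used=2 → run D
t=16: queue=[C,H,F,E,B,D] q_used=0 → run C
t=17: queue=[C,H,F,E,B,D] q_used=1 → run C
t=18: queue=[C,H,F,E,B,D] q_used=2 → run C
t=19: queue=[H,F,E,B,D] q_used=0 → run H
t=20: queue=[H,F,E,B,D] q_used=1 → run H
t=21: queue=[H,F,E,B,D] q_used=2 → run H
t=22: queue=[F,E,B,D] q_used=0 → run F
t=23: queue=[F,E,B,D] q_used=1 → run F
t=24: queue=[F,E,B,D] q_used=2 → run F
t=25: queue=[E,B,D,F] q_used=0 → run E
t=26: queue=[B,D,F] q_used=0 → run B
t=27: queue=[B,D,F] q_used=1 → run B
t=28: queue=[B,D,F] q_used=2 → run B
t=29: queue=[D,F,B] q_used=0 → run D
t=30: queue=[F,B] q_used=0 → run F
t=31: queue=[F,B] q_used=1 → run F
t=32: queue=[F,B] q_used=2 → run F
t=33: queue=[B] q_used=0 → run B
t=34: queue=[B] q_used=1 → run B
t=35: (idle)
t=36: (idle)
t=37: (idle)
t=38: (idle)
t=39: (idle)
t=40: (idle)
t=41: (idle)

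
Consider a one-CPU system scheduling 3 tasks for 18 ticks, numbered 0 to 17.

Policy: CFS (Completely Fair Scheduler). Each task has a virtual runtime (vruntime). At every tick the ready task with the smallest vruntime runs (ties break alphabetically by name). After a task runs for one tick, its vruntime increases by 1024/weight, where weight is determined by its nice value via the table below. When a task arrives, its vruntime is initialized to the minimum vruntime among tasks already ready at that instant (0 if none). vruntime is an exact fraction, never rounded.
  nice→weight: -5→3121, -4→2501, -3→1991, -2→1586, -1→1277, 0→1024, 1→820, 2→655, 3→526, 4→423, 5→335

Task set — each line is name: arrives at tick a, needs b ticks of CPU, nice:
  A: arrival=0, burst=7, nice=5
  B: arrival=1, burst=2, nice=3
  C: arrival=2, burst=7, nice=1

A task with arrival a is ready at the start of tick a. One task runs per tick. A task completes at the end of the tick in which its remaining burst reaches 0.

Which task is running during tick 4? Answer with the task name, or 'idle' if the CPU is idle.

t=0: vr[A=0] → run A
t=1: vr[A=1024/335 B=1024/335] → run A
t=2: vr[A=2048/335 B=1024/335 C=1024/335] → run B
t=3: vr[A=2048/335 B=440832/88105 C=1024/335] → run C
t=4: vr[A=2048/335 B=440832/88105 C=59136/13735] → run C
t=5: vr[A=2048/335 B=440832/88105 C=76288/13735] → run B
t=6: vr[A=2048/335 C=76288/13735] → run C
t=7: vr[A=2048/335 C=18688/2747] → run A
t=8: vr[A=3072/335 C=18688/2747] → run C
t=9: vr[A=3072/335 C=110592/13735] → run C
t=10: vr[A=3072/335 C=127744/13735] → run A
t=11: vr[A=4096/335 C=127744/13735] → run C
t=12: vr[A=4096/335 C=144896/13735] → run C
t=13: vr[A=4096/335] → run A
t=14: vr[A=1024/67] → run A
t=15: vr[A=6144/335] → run A
t=16: (idle)
t=17: (idle)

running at tick 4 = C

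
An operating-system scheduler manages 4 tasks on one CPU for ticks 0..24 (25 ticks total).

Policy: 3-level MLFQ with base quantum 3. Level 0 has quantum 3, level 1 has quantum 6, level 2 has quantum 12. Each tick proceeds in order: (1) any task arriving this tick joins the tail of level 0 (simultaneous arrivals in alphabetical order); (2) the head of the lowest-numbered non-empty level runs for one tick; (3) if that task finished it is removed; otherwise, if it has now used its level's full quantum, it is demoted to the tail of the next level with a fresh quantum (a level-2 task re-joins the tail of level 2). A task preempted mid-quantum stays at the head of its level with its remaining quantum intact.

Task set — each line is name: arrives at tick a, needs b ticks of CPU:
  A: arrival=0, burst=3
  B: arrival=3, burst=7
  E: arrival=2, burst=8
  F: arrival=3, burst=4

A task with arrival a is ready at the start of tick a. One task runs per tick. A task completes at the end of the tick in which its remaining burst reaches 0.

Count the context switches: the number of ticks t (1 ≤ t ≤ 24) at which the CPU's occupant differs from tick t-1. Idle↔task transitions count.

context switches = 7

t=0: L0/L1/L2 = A/-/- → run A
t=1: L0/L1/L2 = A/-/- → run A
t=2: L0/L1/L2 = AE/-/- → run A
t=3: L0/L1/L2 = EBF/-/- → run E
t=4: L0/L1/L2 = EBF/-/- → run E
t=5: L0/L1/L2 = EBF/-/- → run E
t=6: L0/L1/L2 = BF/E/- → run B
t=7: L0/L1/L2 = BF/E/- → run B
t=8: L0/L1/L2 = BF/E/- → run B
t=9: L0/L1/L2 = F/EB/- → run F
t=10: L0/L1/L2 = F/EB/- → run F
t=11: L0/L1/L2 = F/EB/- → run F
t=12: L0/L1/L2 = -/EBF/- → run E
t=13: L0/L1/L2 = -/EBF/- → run E
t=14: L0/L1/L2 = -/EBF/- → run E
t=15: L0/L1/L2 = -/EBF/- → run E
t=16: L0/L1/L2 = -/EBF/- → run E
t=17: L0/L1/L2 = -/BF/- → run B
t=18: L0/L1/L2 = -/BF/- → run B
t=19: L0/L1/L2 = -/BF/- → run B
t=20: L0/L1/L2 = -/BF/- → run B
t=21: L0/L1/L2 = -/F/- → run F
t=22: (idle)
t=23: (idle)
t=24: (idle)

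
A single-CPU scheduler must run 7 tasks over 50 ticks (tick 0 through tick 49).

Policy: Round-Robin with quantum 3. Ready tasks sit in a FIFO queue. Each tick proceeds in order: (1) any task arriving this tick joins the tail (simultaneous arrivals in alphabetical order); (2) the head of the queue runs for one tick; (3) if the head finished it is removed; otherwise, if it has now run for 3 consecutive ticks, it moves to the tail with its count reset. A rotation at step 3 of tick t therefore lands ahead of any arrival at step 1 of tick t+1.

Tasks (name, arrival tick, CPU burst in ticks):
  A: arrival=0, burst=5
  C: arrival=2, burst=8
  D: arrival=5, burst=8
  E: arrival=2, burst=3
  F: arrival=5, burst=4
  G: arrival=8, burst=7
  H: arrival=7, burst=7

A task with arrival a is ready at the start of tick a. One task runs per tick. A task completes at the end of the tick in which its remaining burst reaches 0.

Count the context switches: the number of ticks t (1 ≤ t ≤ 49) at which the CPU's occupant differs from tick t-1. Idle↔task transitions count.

t=0: queue=[A] q_used=0 → run A
t=1: queue=[A] q_used=1 → run A
t=2: queue=[A,C,E] q_used=2 → run A
t=3: queue=[C,E,A] q_used=0 → run C
t=4: queue=[C,E,A] q_used=1 → run C
t=5: queue=[C,E,A,D,F] q_used=2 → run C
t=6: queue=[E,A,D,F,C] q_used=0 → run E
t=7: queue=[E,A,D,F,C,H] q_used=1 → run E
t=8: queue=[E,A,D,F,C,H,G] q_used=2 → run E
t=9: queue=[A,D,F,C,H,G] q_used=0 → run A
t=10: queue=[A,D,F,C,H,G] q_used=1 → run A
t=11: queue=[D,F,C,H,G] q_used=0 → run D
t=12: queue=[D,F,C,H,G] q_used=1 → run D
t=13: queue=[D,F,C,H,G] q_used=2 → run D
t=14: queue=[F,C,H,G,D] q_used=0 → run F
t=15: queue=[F,C,H,G,D] q_used=1 → run F
t=16: queue=[F,C,H,G,D] q_used=2 → run F
t=17: queue=[C,H,G,D,F] q_used=0 → run C
t=18: queue=[C,H,G,D,F] q_used=1 → run C
t=19: queue=[C,H,G,D,F] q_used=2 → run C
t=20: queue=[H,G,D,F,C] q_used=0 → run H
t=21: queue=[H,G,D,F,C] q_used=1 → run H
t=22: queue=[H,G,D,F,C] q_used=2 → run H
t=23: queue=[G,D,F,C,H] q_used=0 → run G
t=24: queue=[G,D,F,C,H] q_used=1 → run G
t=25: queue=[G,D,F,C,H] q_used=2 → run G
t=26: queue=[D,F,C,H,G] q_used=0 → run D
t=27: queue=[D,F,C,H,G] q_used=1 → run D
t=28: queue=[D,F,C,H,G] q_used=2 → run D
t=29: queue=[F,C,H,G,D] q_used=0 → run F
t=30: queue=[C,H,G,D] q_used=0 → run C
t=31: queue=[C,H,G,D] q_used=1 → run C
t=32: queue=[H,G,D] q_used=0 → run H
t=33: queue=[H,G,D] q_used=1 → run H
t=34: queue=[H,G,D] q_used=2 → run H
t=35: queue=[G,D,H] q_used=0 → run G
t=36: queue=[G,D,H] q_used=1 → run G
t=37: queue=[G,D,H] q_used=2 → run G
t=38: queue=[D,H,G] q_used=0 → run D
t=39: queue=[D,H,G] q_used=1 → run D
t=40: queue=[H,G] q_used=0 → run H
t=41: queue=[G] q_used=0 → run G
t=42: (idle)
t=43: (idle)
t=44: (idle)
t=45: (idle)
t=46: (idle)
t=47: (idle)
t=48: (idle)
t=49: (idle)

context switches = 17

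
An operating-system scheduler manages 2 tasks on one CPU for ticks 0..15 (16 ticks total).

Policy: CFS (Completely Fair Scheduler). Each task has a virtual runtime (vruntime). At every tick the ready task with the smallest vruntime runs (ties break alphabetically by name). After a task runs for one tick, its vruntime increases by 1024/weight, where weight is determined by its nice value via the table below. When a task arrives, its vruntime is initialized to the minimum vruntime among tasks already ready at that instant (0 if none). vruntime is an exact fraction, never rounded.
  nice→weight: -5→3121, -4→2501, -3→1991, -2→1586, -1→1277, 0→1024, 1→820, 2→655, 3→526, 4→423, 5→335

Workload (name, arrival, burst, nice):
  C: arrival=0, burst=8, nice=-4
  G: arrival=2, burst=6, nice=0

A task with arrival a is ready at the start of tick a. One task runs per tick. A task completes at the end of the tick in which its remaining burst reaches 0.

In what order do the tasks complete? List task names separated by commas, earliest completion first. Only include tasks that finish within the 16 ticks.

t=0: vr[C=0] → run C
t=1: vr[C=1024/2501] → run C
t=2: vr[C=2048/2501 G=2048/2501] → run C
t=3: vr[C=3072/2501 G=2048/2501] → run G
t=4: vr[C=3072/2501 G=4549/2501] → run C
t=5: vr[C=4096/2501 G=4549/2501] → run C
t=6: vr[C=5120/2501 G=4549/2501] → run G
t=7: vr[C=5120/2501 G=7050/2501] → run C
t=8: vr[C=6144/2501 G=7050/2501] → run C
t=9: vr[C=7168/2501 G=7050/2501] → run G
t=10: vr[C=7168/2501 G=9551/2501] → run C
t=11: vr[G=9551/2501] → run G
t=12: vr[G=12052/2501] → run G
t=13: vr[G=14553/2501] → run G
t=14: (idle)
t=15: (idle)

completion order = C, G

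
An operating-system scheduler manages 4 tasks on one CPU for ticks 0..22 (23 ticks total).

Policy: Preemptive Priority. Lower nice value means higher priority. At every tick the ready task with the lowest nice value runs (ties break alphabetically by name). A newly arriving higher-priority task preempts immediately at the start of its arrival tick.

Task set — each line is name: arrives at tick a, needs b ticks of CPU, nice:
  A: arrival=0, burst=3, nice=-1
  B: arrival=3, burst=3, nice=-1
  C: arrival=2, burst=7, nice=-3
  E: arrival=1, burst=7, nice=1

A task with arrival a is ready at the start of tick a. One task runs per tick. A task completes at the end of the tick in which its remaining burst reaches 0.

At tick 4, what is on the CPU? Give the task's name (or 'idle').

running at tick 4 = C

t=0: ready={A} → run A
t=1: ready={A,E} → run A
t=2: ready={A,C,E} → run C
t=3: ready={A,B,C,E} → run C
t=4: ready={A,B,C,E} → run C
t=5: ready={A,B,C,E} → run C
t=6: ready={A,B,C,E} → run C
t=7: ready={A,B,C,E} → run C
t=8: ready={A,B,C,E} → run C
t=9: ready={A,B,E} → run A
t=10: ready={B,E} → run B
t=11: ready={B,E} → run B
t=12: ready={B,E} → run B
t=13: ready={E} → run E
t=14: ready={E} → run E
t=15: ready={E} → run E
t=16: ready={E} → run E
t=17: ready={E} → run E
t=18: ready={E} → run E
t=19: ready={E} → run E
t=20: (idle)
t=21: (idle)
t=22: (idle)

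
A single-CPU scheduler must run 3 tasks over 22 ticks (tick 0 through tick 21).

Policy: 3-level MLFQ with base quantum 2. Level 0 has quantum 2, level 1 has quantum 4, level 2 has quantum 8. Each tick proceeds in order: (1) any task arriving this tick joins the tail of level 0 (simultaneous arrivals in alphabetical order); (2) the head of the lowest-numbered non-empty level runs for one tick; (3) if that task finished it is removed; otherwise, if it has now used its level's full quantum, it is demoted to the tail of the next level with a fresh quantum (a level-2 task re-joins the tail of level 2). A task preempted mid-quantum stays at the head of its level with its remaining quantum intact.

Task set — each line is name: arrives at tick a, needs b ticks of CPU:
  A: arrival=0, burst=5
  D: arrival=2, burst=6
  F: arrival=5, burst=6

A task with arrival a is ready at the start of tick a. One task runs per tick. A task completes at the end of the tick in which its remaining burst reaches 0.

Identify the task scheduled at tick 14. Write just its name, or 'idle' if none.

t=0: L0/L1/L2 = A/-/- → run A
t=1: L0/L1/L2 = A/-/- → run A
t=2: L0/L1/L2 = D/A/- → run D
t=3: L0/L1/L2 = D/A/- → run D
t=4: L0/L1/L2 = -/AD/- → run A
t=5: L0/L1/L2 = F/AD/- → run F
t=6: L0/L1/L2 = F/AD/- → run F
t=7: L0/L1/L2 = -/ADF/- → run A
t=8: L0/L1/L2 = -/ADF/- → run A
t=9: L0/L1/L2 = -/DF/- → run D
t=10: L0/L1/L2 = -/DF/- → run D
t=11: L0/L1/L2 = -/DF/- → run D
t=12: L0/L1/L2 = -/DF/- → run D
t=13: L0/L1/L2 = -/F/- → run F
t=14: L0/L1/L2 = -/F/- → run F
t=15: L0/L1/L2 = -/F/- → run F
t=16: L0/L1/L2 = -/F/- → run F
t=17: (idle)
t=18: (idle)
t=19: (idle)
t=20: (idle)
t=21: (idle)

running at tick 14 = F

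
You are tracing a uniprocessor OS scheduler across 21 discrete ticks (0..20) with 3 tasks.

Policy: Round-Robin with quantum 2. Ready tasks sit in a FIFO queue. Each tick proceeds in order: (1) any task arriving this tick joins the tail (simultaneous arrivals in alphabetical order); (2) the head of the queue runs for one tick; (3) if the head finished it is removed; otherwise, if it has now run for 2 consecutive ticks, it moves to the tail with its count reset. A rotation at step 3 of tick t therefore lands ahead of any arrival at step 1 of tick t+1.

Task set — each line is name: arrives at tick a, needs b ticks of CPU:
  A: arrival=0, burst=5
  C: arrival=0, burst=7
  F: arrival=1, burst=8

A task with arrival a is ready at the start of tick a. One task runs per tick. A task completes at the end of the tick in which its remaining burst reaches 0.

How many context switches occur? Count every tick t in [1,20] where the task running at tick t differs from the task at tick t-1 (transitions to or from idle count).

context switches = 11

t=0: queue=[A,C] q_used=0 → run A
t=1: queue=[A,C,F] q_used=1 → run A
t=2: queue=[C,F,A] q_used=0 → run C
t=3: queue=[C,F,A] q_used=1 → run C
t=4: queue=[F,A,C] q_used=0 → run F
t=5: queue=[F,A,C] q_used=1 → run F
t=6: queue=[A,C,F] q_used=0 → run A
t=7: queue=[A,C,F] q_used=1 → run A
t=8: queue=[C,F,A] q_used=0 → run C
t=9: queue=[C,F,A] q_used=1 → run C
t=10: queue=[F,A,C] q_used=0 → run F
t=11: queue=[F,A,C] q_used=1 → run F
t=12: queue=[A,C,F] q_used=0 → run A
t=13: queue=[C,F] q_used=0 → run C
t=14: queue=[C,F] q_used=1 → run C
t=15: queue=[F,C] q_used=0 → run F
t=16: queue=[F,C] q_used=1 → run F
t=17: queue=[C,F] q_used=0 → run C
t=18: queue=[F] q_used=0 → run F
t=19: queue=[F] q_used=1 → run F
t=20: (idle)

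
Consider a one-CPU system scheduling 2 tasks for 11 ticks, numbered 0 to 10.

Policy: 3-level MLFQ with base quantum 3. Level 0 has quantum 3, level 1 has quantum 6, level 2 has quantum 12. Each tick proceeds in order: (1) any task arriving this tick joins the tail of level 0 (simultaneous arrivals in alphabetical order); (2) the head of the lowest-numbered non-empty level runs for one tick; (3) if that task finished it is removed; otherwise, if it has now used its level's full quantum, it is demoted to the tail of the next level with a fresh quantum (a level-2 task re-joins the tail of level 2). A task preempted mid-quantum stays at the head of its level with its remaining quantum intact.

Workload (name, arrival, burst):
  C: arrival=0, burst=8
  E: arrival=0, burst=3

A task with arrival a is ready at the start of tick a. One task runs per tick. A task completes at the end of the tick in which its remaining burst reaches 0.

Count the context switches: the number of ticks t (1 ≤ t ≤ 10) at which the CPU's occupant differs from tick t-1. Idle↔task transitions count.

context switches = 2

t=0: L0/L1/L2 = CE/-/- → run C
t=1: L0/L1/L2 = CE/-/- → run C
t=2: L0/L1/L2 = CE/-/- → run C
t=3: L0/L1/L2 = E/C/- → run E
t=4: L0/L1/L2 = E/C/- → run E
t=5: L0/L1/L2 = E/C/- → run E
t=6: L0/L1/L2 = -/C/- → run C
t=7: L0/L1/L2 = -/C/- → run C
t=8: L0/L1/L2 = -/C/- → run C
t=9: L0/L1/L2 = -/C/- → run C
t=10: L0/L1/L2 = -/C/- → run C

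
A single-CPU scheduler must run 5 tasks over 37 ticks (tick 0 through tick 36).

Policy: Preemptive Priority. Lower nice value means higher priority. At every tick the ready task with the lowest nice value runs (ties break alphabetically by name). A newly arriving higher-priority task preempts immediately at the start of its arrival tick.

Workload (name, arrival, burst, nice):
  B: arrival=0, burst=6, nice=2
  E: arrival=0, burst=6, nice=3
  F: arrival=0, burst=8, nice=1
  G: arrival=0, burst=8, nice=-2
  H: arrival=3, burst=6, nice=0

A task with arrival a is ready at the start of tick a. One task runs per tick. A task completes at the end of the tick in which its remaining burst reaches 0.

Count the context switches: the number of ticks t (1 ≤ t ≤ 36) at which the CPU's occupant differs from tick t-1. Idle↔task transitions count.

t=0: ready={B,E,F,G} → run G
t=1: ready={B,E,F,G} → run G
t=2: ready={B,E,F,G} → run G
t=3: ready={B,E,F,G,H} → run G
t=4: ready={B,E,F,G,H} → run G
t=5: ready={B,E,F,G,H} → run G
t=6: ready={B,E,F,G,H} → run G
t=7: ready={B,E,F,G,H} → run G
t=8: ready={B,E,F,H} → run H
t=9: ready={B,E,F,H} → run H
t=10: ready={B,E,F,H} → run H
t=11: ready={B,E,F,H} → run H
t=12: ready={B,E,F,H} → run H
t=13: ready={B,E,F,H} → run H
t=14: ready={B,E,F} → run F
t=15: ready={B,E,F} → run F
t=16: ready={B,E,F} → run F
t=17: ready={B,E,F} → run F
t=18: ready={B,E,F} → run F
t=19: ready={B,E,F} → run F
t=20: ready={B,E,F} → run F
t=21: ready={B,E,F} → run F
t=22: ready={B,E} → run B
t=23: ready={B,E} → run B
t=24: ready={B,E} → run B
t=25: ready={B,E} → run B
t=26: ready={B,E} → run B
t=27: ready={B,E} → run B
t=28: ready={E} → run E
t=29: ready={E} → run E
t=30: ready={E} → run E
t=31: ready={E} → run E
t=32: ready={E} → run E
t=33: ready={E} → run E
t=34: (idle)
t=35: (idle)
t=36: (idle)

context switches = 5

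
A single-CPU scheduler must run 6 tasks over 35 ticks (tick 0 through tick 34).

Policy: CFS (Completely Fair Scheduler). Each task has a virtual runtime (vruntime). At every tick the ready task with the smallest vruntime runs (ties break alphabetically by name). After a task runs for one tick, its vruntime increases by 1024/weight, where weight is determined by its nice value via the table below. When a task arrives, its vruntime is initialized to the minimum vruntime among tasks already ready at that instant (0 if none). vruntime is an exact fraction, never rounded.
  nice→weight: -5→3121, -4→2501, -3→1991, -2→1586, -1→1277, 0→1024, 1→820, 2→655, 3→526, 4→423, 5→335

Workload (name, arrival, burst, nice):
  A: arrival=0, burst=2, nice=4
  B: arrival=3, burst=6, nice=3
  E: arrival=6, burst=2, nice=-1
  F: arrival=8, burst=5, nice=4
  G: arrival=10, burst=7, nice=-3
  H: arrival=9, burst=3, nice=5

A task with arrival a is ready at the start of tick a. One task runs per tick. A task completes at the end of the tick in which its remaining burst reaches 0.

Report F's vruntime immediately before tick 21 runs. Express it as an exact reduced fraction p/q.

t=0: vr[A=0] → run A
t=1: vr[A=1024/423] → run A
t=2: (idle)
t=3: vr[B=0] → run B
t=4: vr[B=512/263] → run B
t=5: vr[B=1024/263] → run B
t=6: vr[B=1536/263 E=1536/263] → run B
t=7: vr[B=2048/263 E=1536/263] → run E
t=8: vr[B=2048/263 E=2230784/335851 F=2230784/335851] → run E
t=9: vr[B=2048/263 F=2230784/335851 H=2230784/335851] → run F
t=10: vr[B=2048/263 F=1287533056/142064973 G=2230784/335851 H=2230784/335851] → run G
t=11: vr[B=2048/263 F=1287533056/142064973 G=4785402368/668679341 H=2230784/335851] → run H
t=12: vr[B=2048/263 F=1287533056/142064973 G=4785402368/668679341 H=1091224064/112510085] → run G
t=13: vr[B=2048/263 F=1287533056/142064973 G=5129313792/668679341 H=1091224064/112510085] → run G
t=14: vr[B=2048/263 F=1287533056/142064973 G=5473225216/668679341 H=1091224064/112510085] → run B
t=15: vr[B=2560/263 F=1287533056/142064973 G=5473225216/668679341 H=1091224064/112510085] → run G
t=16: vr[B=2560/263 F=1287533056/142064973 G=5817136640/668679341 H=1091224064/112510085] → run G
t=17: vr[B=2560/263 F=1287533056/142064973 G=6161048064/668679341 H=1091224064/112510085] → run F
t=18: vr[B=2560/263 F=1631444480/142064973 G=6161048064/668679341 H=1091224064/112510085] → run G
t=19: vr[B=2560/263 F=1631444480/142064973 G=6504959488/668679341 H=1091224064/112510085] → run H
t=20: vr[B=2560/263 F=1631444480/142064973 G=6504959488/668679341 H=1435135488/112510085] → run G
t=21: vr[B=2560/263 F=1631444480/142064973 H=1435135488/112510085] → run B
t=22: vr[F=1631444480/142064973 H=1435135488/112510085] → run F
t=23: vr[F=658451968/47354991 H=1435135488/112510085] → run H
t=24: vr[F=658451968/47354991] → run F
t=25: vr[F=2319267328/142064973] → run F
t=26: (idle)
t=27: (idle)
t=28: (idle)
t=29: (idle)
t=30: (idle)
t=31: (idle)
t=32: (idle)
t=33: (idle)
t=34: (idle)

vruntime(F, start of tick 21) = 1631444480/142064973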